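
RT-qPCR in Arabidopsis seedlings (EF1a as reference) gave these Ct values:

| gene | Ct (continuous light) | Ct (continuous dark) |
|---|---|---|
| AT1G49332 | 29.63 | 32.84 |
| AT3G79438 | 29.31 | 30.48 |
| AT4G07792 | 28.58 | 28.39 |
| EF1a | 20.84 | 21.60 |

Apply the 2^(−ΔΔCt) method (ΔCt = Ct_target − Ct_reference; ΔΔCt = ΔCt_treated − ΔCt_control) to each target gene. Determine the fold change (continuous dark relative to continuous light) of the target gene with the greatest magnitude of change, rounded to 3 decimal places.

0.183

AT1G49332: ΔΔCt = (32.84−21.60) − (29.63−20.84) = 11.24 − 8.79 = 2.45; fold change = 2^-2.45 = 0.183
AT3G79438: ΔΔCt = (30.48−21.60) − (29.31−20.84) = 8.88 − 8.47 = 0.41; fold change = 2^-0.41 = 0.753
AT4G07792: ΔΔCt = (28.39−21.60) − (28.58−20.84) = 6.79 − 7.74 = -0.95; fold change = 2^0.95 = 1.932
AT1G49332 has the largest |ΔΔCt| = 2.45.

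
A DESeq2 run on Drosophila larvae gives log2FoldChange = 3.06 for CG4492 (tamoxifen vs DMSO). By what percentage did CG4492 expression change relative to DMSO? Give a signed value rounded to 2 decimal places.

Fold change = 2^(3.06) = 8.3397
Percent change = (FC − 1) × 100% = (8.3397 − 1) × 100 = 733.97%

733.97%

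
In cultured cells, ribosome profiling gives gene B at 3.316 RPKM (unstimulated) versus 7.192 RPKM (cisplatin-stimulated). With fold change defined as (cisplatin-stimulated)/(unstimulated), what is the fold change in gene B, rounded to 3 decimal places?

Fold change = 7.192 / 3.316 = 2.1689
gene B is upregulated.

2.169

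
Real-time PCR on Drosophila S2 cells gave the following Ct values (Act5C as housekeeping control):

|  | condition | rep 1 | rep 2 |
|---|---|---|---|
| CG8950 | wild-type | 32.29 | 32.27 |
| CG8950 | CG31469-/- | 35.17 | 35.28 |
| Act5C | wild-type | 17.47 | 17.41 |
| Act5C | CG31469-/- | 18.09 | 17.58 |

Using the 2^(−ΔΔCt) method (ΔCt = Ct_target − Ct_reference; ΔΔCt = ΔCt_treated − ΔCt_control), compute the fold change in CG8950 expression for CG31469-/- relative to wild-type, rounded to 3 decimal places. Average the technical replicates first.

Mean Ct: CG8950 wild-type 32.280; CG8950 CG31469-/- 35.225; Act5C wild-type 17.440; Act5C CG31469-/- 17.835
ΔCt(wild-type) = 32.280 − 17.440 = 14.840
ΔCt(CG31469-/-) = 35.225 − 17.835 = 17.390
ΔΔCt = 17.390 − 14.840 = 2.550
Fold change = 2^(−2.550) = 0.1708

0.171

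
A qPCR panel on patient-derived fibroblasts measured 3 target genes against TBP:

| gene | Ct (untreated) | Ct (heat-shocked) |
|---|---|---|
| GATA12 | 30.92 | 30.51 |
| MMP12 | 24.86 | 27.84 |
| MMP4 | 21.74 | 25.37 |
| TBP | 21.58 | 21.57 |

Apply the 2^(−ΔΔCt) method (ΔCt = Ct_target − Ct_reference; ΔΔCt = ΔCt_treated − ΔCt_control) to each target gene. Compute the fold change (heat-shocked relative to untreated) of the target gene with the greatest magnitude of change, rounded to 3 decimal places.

0.080

GATA12: ΔΔCt = (30.51−21.57) − (30.92−21.58) = 8.94 − 9.34 = -0.40; fold change = 2^0.40 = 1.320
MMP12: ΔΔCt = (27.84−21.57) − (24.86−21.58) = 6.27 − 3.28 = 2.99; fold change = 2^-2.99 = 0.126
MMP4: ΔΔCt = (25.37−21.57) − (21.74−21.58) = 3.80 − 0.16 = 3.64; fold change = 2^-3.64 = 0.080
MMP4 has the largest |ΔΔCt| = 3.64.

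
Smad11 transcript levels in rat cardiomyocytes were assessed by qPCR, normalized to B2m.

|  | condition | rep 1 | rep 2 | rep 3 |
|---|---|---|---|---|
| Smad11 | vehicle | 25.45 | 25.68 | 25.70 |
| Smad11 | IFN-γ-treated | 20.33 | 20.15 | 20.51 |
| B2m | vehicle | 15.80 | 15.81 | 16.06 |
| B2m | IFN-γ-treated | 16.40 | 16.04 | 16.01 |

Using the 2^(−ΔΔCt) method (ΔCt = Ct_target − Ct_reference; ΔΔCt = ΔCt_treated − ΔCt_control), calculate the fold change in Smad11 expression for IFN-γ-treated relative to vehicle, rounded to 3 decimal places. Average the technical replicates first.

Mean Ct: Smad11 vehicle 25.610; Smad11 IFN-γ-treated 20.330; B2m vehicle 15.890; B2m IFN-γ-treated 16.150
ΔCt(vehicle) = 25.610 − 15.890 = 9.720
ΔCt(IFN-γ-treated) = 20.330 − 16.150 = 4.180
ΔΔCt = 4.180 − 9.720 = -5.540
Fold change = 2^(−(-5.540)) = 2^5.540 = 46.5271

46.527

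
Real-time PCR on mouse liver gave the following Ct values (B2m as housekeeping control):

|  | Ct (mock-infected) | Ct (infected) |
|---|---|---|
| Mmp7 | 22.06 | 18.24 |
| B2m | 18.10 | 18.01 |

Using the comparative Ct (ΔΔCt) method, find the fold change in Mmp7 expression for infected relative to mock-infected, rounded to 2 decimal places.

13.27

ΔCt(mock-infected) = 22.060 − 18.100 = 3.960
ΔCt(infected) = 18.240 − 18.010 = 0.230
ΔΔCt = 0.230 − 3.960 = -3.730
Fold change = 2^(−(-3.730)) = 2^3.730 = 13.269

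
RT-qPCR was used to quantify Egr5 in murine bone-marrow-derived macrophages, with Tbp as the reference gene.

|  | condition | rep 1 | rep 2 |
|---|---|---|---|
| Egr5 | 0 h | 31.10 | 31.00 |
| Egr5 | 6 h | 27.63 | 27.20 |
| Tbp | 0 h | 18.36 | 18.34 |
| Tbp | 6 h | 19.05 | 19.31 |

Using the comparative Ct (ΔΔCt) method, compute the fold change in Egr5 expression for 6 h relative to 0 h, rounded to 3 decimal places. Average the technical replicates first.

22.085

Mean Ct: Egr5 0 h 31.050; Egr5 6 h 27.415; Tbp 0 h 18.350; Tbp 6 h 19.180
ΔCt(0 h) = 31.050 − 18.350 = 12.700
ΔCt(6 h) = 27.415 − 19.180 = 8.235
ΔΔCt = 8.235 − 12.700 = -4.465
Fold change = 2^(−(-4.465)) = 2^4.465 = 22.0851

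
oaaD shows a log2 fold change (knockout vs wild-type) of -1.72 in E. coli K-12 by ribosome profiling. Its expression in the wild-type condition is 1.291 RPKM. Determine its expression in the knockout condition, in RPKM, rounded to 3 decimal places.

Fold change = 2^(-1.72) = 0.3035
knockout expression = 1.291 × 0.3035 = 0.392

0.392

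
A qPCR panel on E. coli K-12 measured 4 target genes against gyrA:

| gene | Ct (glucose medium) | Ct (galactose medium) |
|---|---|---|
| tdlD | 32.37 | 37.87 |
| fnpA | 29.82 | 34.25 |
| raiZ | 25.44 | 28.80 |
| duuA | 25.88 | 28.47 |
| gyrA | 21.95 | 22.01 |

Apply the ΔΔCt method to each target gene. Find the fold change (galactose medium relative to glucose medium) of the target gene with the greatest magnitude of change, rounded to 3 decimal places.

tdlD: ΔΔCt = (37.87−22.01) − (32.37−21.95) = 15.86 − 10.42 = 5.44; fold change = 2^-5.44 = 0.023
fnpA: ΔΔCt = (34.25−22.01) − (29.82−21.95) = 12.24 − 7.87 = 4.37; fold change = 2^-4.37 = 0.048
raiZ: ΔΔCt = (28.80−22.01) − (25.44−21.95) = 6.79 − 3.49 = 3.30; fold change = 2^-3.30 = 0.102
duuA: ΔΔCt = (28.47−22.01) − (25.88−21.95) = 6.46 − 3.93 = 2.53; fold change = 2^-2.53 = 0.173
tdlD has the largest |ΔΔCt| = 5.44.

0.023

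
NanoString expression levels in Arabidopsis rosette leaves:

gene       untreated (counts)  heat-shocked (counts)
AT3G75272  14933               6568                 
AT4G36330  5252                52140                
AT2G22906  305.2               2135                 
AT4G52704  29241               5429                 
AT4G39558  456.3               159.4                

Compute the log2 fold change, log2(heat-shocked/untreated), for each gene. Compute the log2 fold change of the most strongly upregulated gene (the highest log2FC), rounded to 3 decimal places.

log2(6568/14933) = -1.185  (AT3G75272)
log2(52140/5252) = 3.311  (AT4G36330)
log2(2135/305.2) = 2.806  (AT2G22906)
log2(5429/29241) = -2.429  (AT4G52704)
log2(159.4/456.3) = -1.517  (AT4G39558)
AT4G36330 is most strongly upregulated.

3.311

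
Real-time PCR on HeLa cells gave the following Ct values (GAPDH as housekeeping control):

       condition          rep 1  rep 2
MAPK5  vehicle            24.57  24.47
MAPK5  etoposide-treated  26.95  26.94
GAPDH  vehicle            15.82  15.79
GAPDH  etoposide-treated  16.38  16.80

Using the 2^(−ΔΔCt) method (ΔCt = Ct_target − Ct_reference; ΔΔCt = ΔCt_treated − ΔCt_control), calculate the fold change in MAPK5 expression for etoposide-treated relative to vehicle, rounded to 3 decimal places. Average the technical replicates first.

0.321

Mean Ct: MAPK5 vehicle 24.520; MAPK5 etoposide-treated 26.945; GAPDH vehicle 15.805; GAPDH etoposide-treated 16.590
ΔCt(vehicle) = 24.520 − 15.805 = 8.715
ΔCt(etoposide-treated) = 26.945 − 16.590 = 10.355
ΔΔCt = 10.355 − 8.715 = 1.640
Fold change = 2^(−1.640) = 0.3209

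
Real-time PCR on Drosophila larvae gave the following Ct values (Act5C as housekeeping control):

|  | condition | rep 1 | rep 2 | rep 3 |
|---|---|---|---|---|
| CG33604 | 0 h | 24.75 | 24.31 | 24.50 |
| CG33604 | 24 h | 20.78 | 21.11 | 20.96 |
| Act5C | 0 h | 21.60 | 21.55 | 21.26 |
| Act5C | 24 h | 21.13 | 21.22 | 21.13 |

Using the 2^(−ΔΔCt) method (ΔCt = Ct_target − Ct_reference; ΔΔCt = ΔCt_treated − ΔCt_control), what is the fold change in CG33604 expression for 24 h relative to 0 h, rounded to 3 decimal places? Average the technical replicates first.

9.580

Mean Ct: CG33604 0 h 24.520; CG33604 24 h 20.950; Act5C 0 h 21.470; Act5C 24 h 21.160
ΔCt(0 h) = 24.520 − 21.470 = 3.050
ΔCt(24 h) = 20.950 − 21.160 = -0.210
ΔΔCt = -0.210 − 3.050 = -3.260
Fold change = 2^(−(-3.260)) = 2^3.260 = 9.5798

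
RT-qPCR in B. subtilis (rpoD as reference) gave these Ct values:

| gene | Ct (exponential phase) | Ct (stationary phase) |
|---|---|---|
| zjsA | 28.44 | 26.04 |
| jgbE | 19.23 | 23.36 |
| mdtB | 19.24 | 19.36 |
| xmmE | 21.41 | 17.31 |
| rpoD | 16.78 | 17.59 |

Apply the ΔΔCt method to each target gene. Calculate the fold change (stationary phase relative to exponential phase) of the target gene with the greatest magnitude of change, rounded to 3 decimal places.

30.065

zjsA: ΔΔCt = (26.04−17.59) − (28.44−16.78) = 8.45 − 11.66 = -3.21; fold change = 2^3.21 = 9.254
jgbE: ΔΔCt = (23.36−17.59) − (19.23−16.78) = 5.77 − 2.45 = 3.32; fold change = 2^-3.32 = 0.100
mdtB: ΔΔCt = (19.36−17.59) − (19.24−16.78) = 1.77 − 2.46 = -0.69; fold change = 2^0.69 = 1.613
xmmE: ΔΔCt = (17.31−17.59) − (21.41−16.78) = -0.28 − 4.63 = -4.91; fold change = 2^4.91 = 30.065
xmmE has the largest |ΔΔCt| = 4.91.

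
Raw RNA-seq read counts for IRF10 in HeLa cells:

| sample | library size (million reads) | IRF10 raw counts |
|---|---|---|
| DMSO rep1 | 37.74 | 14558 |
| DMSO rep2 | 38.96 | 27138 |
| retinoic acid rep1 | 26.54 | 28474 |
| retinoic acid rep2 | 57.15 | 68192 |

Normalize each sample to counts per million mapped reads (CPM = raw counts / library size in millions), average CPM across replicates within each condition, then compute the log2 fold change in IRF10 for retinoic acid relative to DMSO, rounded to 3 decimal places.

CPM(DMSO rep1) = 14558 / 37.74 = 385.7446
CPM(DMSO rep2) = 27138 / 38.96 = 696.5606
CPM(retinoic acid rep1) = 28474 / 26.54 = 1072.8711
CPM(retinoic acid rep2) = 68192 / 57.15 = 1193.2108
mean CPM(DMSO) = 541.1526; mean CPM(retinoic acid) = 1133.0410
Fold change = 1133.0410 / 541.1526 = 2.09376
log2(2.09376) = 1.0661

1.066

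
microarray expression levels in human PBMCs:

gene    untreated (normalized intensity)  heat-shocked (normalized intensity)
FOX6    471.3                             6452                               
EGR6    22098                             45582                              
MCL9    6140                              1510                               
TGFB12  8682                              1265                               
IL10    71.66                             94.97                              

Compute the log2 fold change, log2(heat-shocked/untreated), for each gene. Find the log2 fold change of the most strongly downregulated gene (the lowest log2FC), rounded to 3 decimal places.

-2.779

log2(6452/471.3) = 3.775  (FOX6)
log2(45582/22098) = 1.045  (EGR6)
log2(1510/6140) = -2.024  (MCL9)
log2(1265/8682) = -2.779  (TGFB12)
log2(94.97/71.66) = 0.406  (IL10)
TGFB12 is most strongly downregulated.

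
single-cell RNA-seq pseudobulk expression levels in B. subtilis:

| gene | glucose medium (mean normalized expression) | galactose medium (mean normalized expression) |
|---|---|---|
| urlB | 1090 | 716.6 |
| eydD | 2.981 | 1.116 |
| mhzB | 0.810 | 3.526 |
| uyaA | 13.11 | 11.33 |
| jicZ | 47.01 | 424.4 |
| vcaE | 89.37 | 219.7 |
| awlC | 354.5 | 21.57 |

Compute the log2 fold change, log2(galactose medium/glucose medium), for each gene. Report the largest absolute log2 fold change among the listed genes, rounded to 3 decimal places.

4.039

log2(716.6/1090) = -0.605  (urlB)
log2(1.116/2.981) = -1.417  (eydD)
log2(3.526/0.810) = 2.122  (mhzB)
log2(11.33/13.11) = -0.211  (uyaA)
log2(424.4/47.01) = 3.174  (jicZ)
log2(219.7/89.37) = 1.298  (vcaE)
log2(21.57/354.5) = -4.039  (awlC)
The largest magnitude belongs to awlC.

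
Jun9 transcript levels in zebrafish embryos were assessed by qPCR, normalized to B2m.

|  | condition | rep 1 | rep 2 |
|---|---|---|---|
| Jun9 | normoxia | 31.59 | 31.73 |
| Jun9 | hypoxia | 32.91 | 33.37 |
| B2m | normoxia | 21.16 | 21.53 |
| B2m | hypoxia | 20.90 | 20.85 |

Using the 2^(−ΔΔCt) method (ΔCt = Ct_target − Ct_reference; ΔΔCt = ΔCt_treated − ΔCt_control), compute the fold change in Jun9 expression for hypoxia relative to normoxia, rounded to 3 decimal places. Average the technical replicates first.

0.259

Mean Ct: Jun9 normoxia 31.660; Jun9 hypoxia 33.140; B2m normoxia 21.345; B2m hypoxia 20.875
ΔCt(normoxia) = 31.660 − 21.345 = 10.315
ΔCt(hypoxia) = 33.140 − 20.875 = 12.265
ΔΔCt = 12.265 − 10.315 = 1.950
Fold change = 2^(−1.950) = 0.2588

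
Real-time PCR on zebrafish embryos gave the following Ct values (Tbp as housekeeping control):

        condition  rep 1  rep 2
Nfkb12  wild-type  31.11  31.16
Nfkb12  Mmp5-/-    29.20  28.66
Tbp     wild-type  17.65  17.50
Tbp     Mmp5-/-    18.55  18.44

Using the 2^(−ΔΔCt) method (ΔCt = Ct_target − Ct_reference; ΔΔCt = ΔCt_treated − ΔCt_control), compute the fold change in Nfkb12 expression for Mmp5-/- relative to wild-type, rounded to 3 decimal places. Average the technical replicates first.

8.724

Mean Ct: Nfkb12 wild-type 31.135; Nfkb12 Mmp5-/- 28.930; Tbp wild-type 17.575; Tbp Mmp5-/- 18.495
ΔCt(wild-type) = 31.135 − 17.575 = 13.560
ΔCt(Mmp5-/-) = 28.930 − 18.495 = 10.435
ΔΔCt = 10.435 − 13.560 = -3.125
Fold change = 2^(−(-3.125)) = 2^3.125 = 8.7241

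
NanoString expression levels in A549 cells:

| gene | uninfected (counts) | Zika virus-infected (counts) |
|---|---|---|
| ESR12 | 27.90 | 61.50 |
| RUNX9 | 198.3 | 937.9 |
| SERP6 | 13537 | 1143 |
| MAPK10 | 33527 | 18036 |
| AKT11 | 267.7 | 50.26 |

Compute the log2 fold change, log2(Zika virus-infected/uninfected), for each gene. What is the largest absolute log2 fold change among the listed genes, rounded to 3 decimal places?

3.566

log2(61.50/27.90) = 1.140  (ESR12)
log2(937.9/198.3) = 2.242  (RUNX9)
log2(1143/13537) = -3.566  (SERP6)
log2(18036/33527) = -0.894  (MAPK10)
log2(50.26/267.7) = -2.413  (AKT11)
The largest magnitude belongs to SERP6.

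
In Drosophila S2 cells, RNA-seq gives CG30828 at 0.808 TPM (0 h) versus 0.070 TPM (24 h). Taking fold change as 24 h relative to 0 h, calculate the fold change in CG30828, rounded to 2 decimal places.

0.09

Fold change = 0.070 / 0.808 = 0.087
CG30828 is downregulated.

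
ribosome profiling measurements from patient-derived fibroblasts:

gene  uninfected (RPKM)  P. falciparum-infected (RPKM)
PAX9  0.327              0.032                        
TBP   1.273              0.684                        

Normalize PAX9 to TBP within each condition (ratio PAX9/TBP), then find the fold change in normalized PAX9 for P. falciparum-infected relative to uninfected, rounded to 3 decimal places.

PAX9/TBP (uninfected) = 0.327 / 1.273 = 0.25687
PAX9/TBP (P. falciparum-infected) = 0.032 / 0.684 = 0.046784
Fold change = 0.046784 / 0.25687 = 0.1821

0.182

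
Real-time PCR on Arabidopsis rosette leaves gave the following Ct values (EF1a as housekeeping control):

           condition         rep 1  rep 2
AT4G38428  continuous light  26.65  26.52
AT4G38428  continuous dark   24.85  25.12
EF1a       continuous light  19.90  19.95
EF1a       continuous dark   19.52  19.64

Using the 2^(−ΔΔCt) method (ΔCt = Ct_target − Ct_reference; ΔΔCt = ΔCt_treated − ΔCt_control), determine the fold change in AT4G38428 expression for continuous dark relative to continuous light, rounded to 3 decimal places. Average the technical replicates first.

Mean Ct: AT4G38428 continuous light 26.585; AT4G38428 continuous dark 24.985; EF1a continuous light 19.925; EF1a continuous dark 19.580
ΔCt(continuous light) = 26.585 − 19.925 = 6.660
ΔCt(continuous dark) = 24.985 − 19.580 = 5.405
ΔΔCt = 5.405 − 6.660 = -1.255
Fold change = 2^(−(-1.255)) = 2^1.255 = 2.3867

2.387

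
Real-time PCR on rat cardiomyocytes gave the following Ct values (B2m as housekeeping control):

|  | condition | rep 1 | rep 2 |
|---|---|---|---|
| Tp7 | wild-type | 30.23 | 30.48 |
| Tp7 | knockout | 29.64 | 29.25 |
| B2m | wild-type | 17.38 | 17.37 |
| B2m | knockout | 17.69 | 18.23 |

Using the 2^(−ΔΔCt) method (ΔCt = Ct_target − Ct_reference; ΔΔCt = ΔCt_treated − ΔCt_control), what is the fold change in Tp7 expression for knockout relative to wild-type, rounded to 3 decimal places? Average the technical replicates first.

Mean Ct: Tp7 wild-type 30.355; Tp7 knockout 29.445; B2m wild-type 17.375; B2m knockout 17.960
ΔCt(wild-type) = 30.355 − 17.375 = 12.980
ΔCt(knockout) = 29.445 − 17.960 = 11.485
ΔΔCt = 11.485 − 12.980 = -1.495
Fold change = 2^(−(-1.495)) = 2^1.495 = 2.8186

2.819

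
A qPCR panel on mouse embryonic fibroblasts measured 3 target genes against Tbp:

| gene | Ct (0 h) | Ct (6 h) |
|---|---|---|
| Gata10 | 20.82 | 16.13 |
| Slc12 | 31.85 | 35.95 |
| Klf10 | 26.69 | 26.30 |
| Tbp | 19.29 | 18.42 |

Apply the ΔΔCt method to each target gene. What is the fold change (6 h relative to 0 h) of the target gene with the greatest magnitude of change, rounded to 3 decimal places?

0.032

Gata10: ΔΔCt = (16.13−18.42) − (20.82−19.29) = -2.29 − 1.53 = -3.82; fold change = 2^3.82 = 14.123
Slc12: ΔΔCt = (35.95−18.42) − (31.85−19.29) = 17.53 − 12.56 = 4.97; fold change = 2^-4.97 = 0.032
Klf10: ΔΔCt = (26.30−18.42) − (26.69−19.29) = 7.88 − 7.40 = 0.48; fold change = 2^-0.48 = 0.717
Slc12 has the largest |ΔΔCt| = 4.97.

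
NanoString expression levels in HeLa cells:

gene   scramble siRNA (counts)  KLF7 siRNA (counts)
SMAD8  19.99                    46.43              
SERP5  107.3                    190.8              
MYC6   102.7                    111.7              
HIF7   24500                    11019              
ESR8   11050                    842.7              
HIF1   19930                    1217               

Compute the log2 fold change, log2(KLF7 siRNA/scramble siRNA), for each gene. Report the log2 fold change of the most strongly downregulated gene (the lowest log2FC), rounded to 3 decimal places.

-4.034

log2(46.43/19.99) = 1.216  (SMAD8)
log2(190.8/107.3) = 0.830  (SERP5)
log2(111.7/102.7) = 0.121  (MYC6)
log2(11019/24500) = -1.153  (HIF7)
log2(842.7/11050) = -3.713  (ESR8)
log2(1217/19930) = -4.034  (HIF1)
HIF1 is most strongly downregulated.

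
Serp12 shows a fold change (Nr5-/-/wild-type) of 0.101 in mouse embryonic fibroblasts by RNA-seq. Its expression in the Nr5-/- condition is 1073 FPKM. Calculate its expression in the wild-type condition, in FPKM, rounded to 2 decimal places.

10623.76

wild-type expression = 1073 / 0.101 = 10623.76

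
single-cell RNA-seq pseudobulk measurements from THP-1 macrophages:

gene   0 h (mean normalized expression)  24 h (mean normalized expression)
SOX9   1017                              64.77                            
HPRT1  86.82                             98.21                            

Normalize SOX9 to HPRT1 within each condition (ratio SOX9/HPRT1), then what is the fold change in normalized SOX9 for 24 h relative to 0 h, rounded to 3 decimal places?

0.056

SOX9/HPRT1 (0 h) = 1017 / 86.82 = 11.714
SOX9/HPRT1 (24 h) = 64.77 / 98.21 = 0.65951
Fold change = 0.65951 / 11.714 = 0.0563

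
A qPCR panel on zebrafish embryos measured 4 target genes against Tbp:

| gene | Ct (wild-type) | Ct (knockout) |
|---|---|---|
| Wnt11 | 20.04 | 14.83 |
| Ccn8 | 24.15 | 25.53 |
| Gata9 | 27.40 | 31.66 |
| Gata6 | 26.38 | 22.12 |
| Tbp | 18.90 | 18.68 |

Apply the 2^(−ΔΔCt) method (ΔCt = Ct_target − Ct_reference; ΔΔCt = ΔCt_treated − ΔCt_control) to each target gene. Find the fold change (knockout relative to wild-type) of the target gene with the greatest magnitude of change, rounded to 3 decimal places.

Wnt11: ΔΔCt = (14.83−18.68) − (20.04−18.90) = -3.85 − 1.14 = -4.99; fold change = 2^4.99 = 31.779
Ccn8: ΔΔCt = (25.53−18.68) − (24.15−18.90) = 6.85 − 5.25 = 1.60; fold change = 2^-1.60 = 0.330
Gata9: ΔΔCt = (31.66−18.68) − (27.40−18.90) = 12.98 − 8.50 = 4.48; fold change = 2^-4.48 = 0.045
Gata6: ΔΔCt = (22.12−18.68) − (26.38−18.90) = 3.44 − 7.48 = -4.04; fold change = 2^4.04 = 16.450
Wnt11 has the largest |ΔΔCt| = 4.99.

31.779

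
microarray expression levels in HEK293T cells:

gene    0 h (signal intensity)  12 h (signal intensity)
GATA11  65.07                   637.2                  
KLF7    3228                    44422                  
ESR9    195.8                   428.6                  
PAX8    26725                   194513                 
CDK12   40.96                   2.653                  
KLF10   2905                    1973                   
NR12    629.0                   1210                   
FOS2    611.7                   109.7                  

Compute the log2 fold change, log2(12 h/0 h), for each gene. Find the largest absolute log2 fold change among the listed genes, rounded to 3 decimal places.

log2(637.2/65.07) = 3.292  (GATA11)
log2(44422/3228) = 3.783  (KLF7)
log2(428.6/195.8) = 1.130  (ESR9)
log2(194513/26725) = 2.864  (PAX8)
log2(2.653/40.96) = -3.949  (CDK12)
log2(1973/2905) = -0.558  (KLF10)
log2(1210/629.0) = 0.944  (NR12)
log2(109.7/611.7) = -2.479  (FOS2)
The largest magnitude belongs to CDK12.

3.949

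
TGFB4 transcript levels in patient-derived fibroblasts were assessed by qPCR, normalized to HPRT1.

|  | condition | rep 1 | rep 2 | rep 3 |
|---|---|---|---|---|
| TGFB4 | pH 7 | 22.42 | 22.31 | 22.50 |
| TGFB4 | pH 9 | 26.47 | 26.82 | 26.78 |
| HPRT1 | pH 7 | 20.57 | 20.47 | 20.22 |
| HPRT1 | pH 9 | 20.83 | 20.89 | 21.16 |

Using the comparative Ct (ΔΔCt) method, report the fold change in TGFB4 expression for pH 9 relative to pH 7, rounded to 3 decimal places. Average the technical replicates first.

Mean Ct: TGFB4 pH 7 22.410; TGFB4 pH 9 26.690; HPRT1 pH 7 20.420; HPRT1 pH 9 20.960
ΔCt(pH 7) = 22.410 − 20.420 = 1.990
ΔCt(pH 9) = 26.690 − 20.960 = 5.730
ΔΔCt = 5.730 − 1.990 = 3.740
Fold change = 2^(−3.740) = 0.0748

0.075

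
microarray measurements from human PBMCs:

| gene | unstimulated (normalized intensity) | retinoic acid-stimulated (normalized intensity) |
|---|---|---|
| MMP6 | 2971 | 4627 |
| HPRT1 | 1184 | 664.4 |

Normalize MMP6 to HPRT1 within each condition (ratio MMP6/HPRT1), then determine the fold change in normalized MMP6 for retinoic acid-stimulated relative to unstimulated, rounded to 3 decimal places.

2.775

MMP6/HPRT1 (unstimulated) = 2971 / 1184 = 2.5093
MMP6/HPRT1 (retinoic acid-stimulated) = 4627 / 664.4 = 6.9642
Fold change = 6.9642 / 2.5093 = 2.7754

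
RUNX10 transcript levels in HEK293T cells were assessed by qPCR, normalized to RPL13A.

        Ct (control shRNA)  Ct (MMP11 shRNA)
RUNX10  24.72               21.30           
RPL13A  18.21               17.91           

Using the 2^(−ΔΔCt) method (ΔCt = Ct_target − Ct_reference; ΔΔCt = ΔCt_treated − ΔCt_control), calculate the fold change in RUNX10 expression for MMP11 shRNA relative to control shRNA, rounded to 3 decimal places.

8.694

ΔCt(control shRNA) = 24.720 − 18.210 = 6.510
ΔCt(MMP11 shRNA) = 21.300 − 17.910 = 3.390
ΔΔCt = 3.390 − 6.510 = -3.120
Fold change = 2^(−(-3.120)) = 2^3.120 = 8.6939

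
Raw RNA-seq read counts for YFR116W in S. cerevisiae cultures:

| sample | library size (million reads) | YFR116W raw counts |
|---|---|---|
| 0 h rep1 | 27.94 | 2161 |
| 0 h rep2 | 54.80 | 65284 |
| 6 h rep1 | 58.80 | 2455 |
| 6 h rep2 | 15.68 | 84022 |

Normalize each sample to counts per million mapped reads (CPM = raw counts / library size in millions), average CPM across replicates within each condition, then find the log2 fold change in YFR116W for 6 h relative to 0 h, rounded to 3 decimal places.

CPM(0 h rep1) = 2161 / 27.94 = 77.3443
CPM(0 h rep2) = 65284 / 54.80 = 1191.3139
CPM(6 h rep1) = 2455 / 58.80 = 41.7517
CPM(6 h rep2) = 84022 / 15.68 = 5358.5459
mean CPM(0 h) = 634.3291; mean CPM(6 h) = 2700.1488
Fold change = 2700.1488 / 634.3291 = 4.25670
log2(4.25670) = 2.0897

2.090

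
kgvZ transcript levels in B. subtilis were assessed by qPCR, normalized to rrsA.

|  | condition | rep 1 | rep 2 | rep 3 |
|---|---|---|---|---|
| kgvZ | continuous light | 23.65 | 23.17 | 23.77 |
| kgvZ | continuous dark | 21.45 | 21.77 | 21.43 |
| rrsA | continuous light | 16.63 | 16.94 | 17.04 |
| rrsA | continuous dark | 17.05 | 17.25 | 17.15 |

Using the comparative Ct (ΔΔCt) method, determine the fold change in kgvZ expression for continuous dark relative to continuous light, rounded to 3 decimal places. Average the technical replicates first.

4.790

Mean Ct: kgvZ continuous light 23.530; kgvZ continuous dark 21.550; rrsA continuous light 16.870; rrsA continuous dark 17.150
ΔCt(continuous light) = 23.530 − 16.870 = 6.660
ΔCt(continuous dark) = 21.550 − 17.150 = 4.400
ΔΔCt = 4.400 − 6.660 = -2.260
Fold change = 2^(−(-2.260)) = 2^2.260 = 4.7899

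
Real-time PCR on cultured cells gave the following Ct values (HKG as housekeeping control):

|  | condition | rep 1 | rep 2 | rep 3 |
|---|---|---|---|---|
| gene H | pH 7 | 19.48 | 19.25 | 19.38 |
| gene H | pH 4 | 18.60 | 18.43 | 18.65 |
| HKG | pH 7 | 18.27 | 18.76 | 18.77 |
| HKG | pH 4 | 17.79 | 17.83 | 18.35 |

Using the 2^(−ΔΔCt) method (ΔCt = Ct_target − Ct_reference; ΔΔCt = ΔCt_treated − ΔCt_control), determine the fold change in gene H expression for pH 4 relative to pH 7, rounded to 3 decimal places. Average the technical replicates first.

Mean Ct: gene H pH 7 19.370; gene H pH 4 18.560; HKG pH 7 18.600; HKG pH 4 17.990
ΔCt(pH 7) = 19.370 − 18.600 = 0.770
ΔCt(pH 4) = 18.560 − 17.990 = 0.570
ΔΔCt = 0.570 − 0.770 = -0.200
Fold change = 2^(−(-0.200)) = 2^0.200 = 1.1487

1.149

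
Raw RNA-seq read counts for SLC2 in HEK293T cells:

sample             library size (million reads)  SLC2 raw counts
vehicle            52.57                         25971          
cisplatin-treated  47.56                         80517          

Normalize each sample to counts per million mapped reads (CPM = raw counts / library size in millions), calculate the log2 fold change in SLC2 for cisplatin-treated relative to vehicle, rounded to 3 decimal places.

1.777

CPM(vehicle) = 25971 / 52.57 = 494.0270
CPM(cisplatin-treated) = 80517 / 47.56 = 1692.9563
Fold change = 1692.9563 / 494.0270 = 3.42685
log2(3.42685) = 1.7769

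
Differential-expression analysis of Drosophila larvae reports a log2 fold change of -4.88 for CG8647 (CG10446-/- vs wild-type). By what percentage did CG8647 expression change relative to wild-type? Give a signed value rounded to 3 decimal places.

Fold change = 2^(-4.88) = 0.0340
Percent change = (FC − 1) × 100% = (0.0340 − 1) × 100 = -96.604%

-96.604%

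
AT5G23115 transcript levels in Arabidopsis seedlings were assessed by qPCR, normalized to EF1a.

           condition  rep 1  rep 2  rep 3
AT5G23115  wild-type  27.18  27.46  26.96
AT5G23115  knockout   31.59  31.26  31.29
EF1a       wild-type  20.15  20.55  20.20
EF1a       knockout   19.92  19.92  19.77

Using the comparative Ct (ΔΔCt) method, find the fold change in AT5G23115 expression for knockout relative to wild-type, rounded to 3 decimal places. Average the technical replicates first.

Mean Ct: AT5G23115 wild-type 27.200; AT5G23115 knockout 31.380; EF1a wild-type 20.300; EF1a knockout 19.870
ΔCt(wild-type) = 27.200 − 20.300 = 6.900
ΔCt(knockout) = 31.380 − 19.870 = 11.510
ΔΔCt = 11.510 − 6.900 = 4.610
Fold change = 2^(−4.610) = 0.0409

0.041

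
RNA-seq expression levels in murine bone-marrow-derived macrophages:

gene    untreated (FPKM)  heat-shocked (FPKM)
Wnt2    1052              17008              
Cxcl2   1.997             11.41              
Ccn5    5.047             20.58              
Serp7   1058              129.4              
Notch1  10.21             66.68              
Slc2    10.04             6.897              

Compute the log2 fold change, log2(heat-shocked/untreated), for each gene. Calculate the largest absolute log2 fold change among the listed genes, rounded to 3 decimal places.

log2(17008/1052) = 4.015  (Wnt2)
log2(11.41/1.997) = 2.514  (Cxcl2)
log2(20.58/5.047) = 2.028  (Ccn5)
log2(129.4/1058) = -3.031  (Serp7)
log2(66.68/10.21) = 2.707  (Notch1)
log2(6.897/10.04) = -0.542  (Slc2)
The largest magnitude belongs to Wnt2.

4.015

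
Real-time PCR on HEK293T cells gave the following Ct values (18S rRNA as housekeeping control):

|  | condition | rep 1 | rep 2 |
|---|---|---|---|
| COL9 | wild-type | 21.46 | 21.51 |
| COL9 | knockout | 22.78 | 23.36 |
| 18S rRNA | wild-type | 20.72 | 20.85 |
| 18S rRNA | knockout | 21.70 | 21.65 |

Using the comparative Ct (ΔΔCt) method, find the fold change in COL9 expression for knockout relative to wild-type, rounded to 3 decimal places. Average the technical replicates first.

Mean Ct: COL9 wild-type 21.485; COL9 knockout 23.070; 18S rRNA wild-type 20.785; 18S rRNA knockout 21.675
ΔCt(wild-type) = 21.485 − 20.785 = 0.700
ΔCt(knockout) = 23.070 − 21.675 = 1.395
ΔΔCt = 1.395 − 0.700 = 0.695
Fold change = 2^(−0.695) = 0.6177

0.618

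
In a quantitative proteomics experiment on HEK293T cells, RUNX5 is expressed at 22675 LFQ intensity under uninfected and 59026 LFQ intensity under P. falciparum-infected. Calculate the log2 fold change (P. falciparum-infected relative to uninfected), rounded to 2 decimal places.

1.38

Fold change = 59026 / 22675 = 2.6031
log2(2.6031) = 1.380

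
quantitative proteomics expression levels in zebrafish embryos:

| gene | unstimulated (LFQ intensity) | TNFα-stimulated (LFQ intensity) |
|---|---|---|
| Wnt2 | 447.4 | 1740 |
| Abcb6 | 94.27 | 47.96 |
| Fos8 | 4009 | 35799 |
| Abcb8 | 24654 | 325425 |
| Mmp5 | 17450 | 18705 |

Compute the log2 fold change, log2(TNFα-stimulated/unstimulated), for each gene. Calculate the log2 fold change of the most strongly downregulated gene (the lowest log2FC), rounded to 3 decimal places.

-0.975

log2(1740/447.4) = 1.959  (Wnt2)
log2(47.96/94.27) = -0.975  (Abcb6)
log2(35799/4009) = 3.159  (Fos8)
log2(325425/24654) = 3.722  (Abcb8)
log2(18705/17450) = 0.100  (Mmp5)
Abcb6 is most strongly downregulated.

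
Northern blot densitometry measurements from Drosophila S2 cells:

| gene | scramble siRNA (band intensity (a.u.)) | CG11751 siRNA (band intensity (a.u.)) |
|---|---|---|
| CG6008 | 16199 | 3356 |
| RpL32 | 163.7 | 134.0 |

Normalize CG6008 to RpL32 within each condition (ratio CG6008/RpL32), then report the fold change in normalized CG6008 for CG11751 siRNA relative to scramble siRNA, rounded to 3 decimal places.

CG6008/RpL32 (scramble siRNA) = 16199 / 163.7 = 98.955
CG6008/RpL32 (CG11751 siRNA) = 3356 / 134.0 = 25.045
Fold change = 25.045 / 98.955 = 0.2531

0.253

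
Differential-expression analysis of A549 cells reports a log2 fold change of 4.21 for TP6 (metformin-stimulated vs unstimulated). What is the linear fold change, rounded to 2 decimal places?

Fold change = 2^(4.21) = 18.507

18.51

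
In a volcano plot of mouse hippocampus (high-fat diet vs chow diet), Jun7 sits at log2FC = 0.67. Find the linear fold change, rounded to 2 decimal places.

1.59

Fold change = 2^(0.67) = 1.591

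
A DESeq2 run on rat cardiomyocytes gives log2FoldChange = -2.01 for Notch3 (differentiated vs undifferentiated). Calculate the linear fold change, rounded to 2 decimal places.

Fold change = 2^(-2.01) = 0.248
That is, Notch3 drops to 24.8% of the undifferentiated level.

0.25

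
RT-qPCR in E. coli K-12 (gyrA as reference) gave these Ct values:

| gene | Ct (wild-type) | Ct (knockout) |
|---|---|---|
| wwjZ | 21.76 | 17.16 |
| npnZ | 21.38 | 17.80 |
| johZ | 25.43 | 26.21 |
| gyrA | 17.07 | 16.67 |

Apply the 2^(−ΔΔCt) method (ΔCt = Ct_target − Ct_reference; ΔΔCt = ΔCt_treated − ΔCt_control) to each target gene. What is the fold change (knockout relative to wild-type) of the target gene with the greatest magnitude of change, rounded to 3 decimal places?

wwjZ: ΔΔCt = (17.16−16.67) − (21.76−17.07) = 0.49 − 4.69 = -4.20; fold change = 2^4.20 = 18.379
npnZ: ΔΔCt = (17.80−16.67) − (21.38−17.07) = 1.13 − 4.31 = -3.18; fold change = 2^3.18 = 9.063
johZ: ΔΔCt = (26.21−16.67) − (25.43−17.07) = 9.54 − 8.36 = 1.18; fold change = 2^-1.18 = 0.441
wwjZ has the largest |ΔΔCt| = 4.20.

18.379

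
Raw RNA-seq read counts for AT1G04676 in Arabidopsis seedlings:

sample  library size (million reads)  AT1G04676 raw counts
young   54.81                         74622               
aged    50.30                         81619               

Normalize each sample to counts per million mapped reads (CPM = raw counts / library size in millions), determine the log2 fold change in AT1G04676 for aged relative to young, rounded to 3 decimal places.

CPM(young) = 74622 / 54.81 = 1361.4669
CPM(aged) = 81619 / 50.30 = 1622.6441
Fold change = 1622.6441 / 1361.4669 = 1.19184
log2(1.19184) = 0.2532

0.253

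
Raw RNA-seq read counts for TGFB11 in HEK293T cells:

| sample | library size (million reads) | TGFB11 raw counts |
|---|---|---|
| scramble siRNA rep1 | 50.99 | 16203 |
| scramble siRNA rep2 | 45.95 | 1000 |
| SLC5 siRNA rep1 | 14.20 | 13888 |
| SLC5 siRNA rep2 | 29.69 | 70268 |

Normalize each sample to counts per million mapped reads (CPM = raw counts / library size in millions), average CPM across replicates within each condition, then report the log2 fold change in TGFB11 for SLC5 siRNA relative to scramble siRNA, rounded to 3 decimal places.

3.300

CPM(scramble siRNA rep1) = 16203 / 50.99 = 317.7682
CPM(scramble siRNA rep2) = 1000 / 45.95 = 21.7628
CPM(SLC5 siRNA rep1) = 13888 / 14.20 = 978.0282
CPM(SLC5 siRNA rep2) = 70268 / 29.69 = 2366.7228
mean CPM(scramble siRNA) = 169.7655; mean CPM(SLC5 siRNA) = 1672.3755
Fold change = 1672.3755 / 169.7655 = 9.85109
log2(9.85109) = 3.3003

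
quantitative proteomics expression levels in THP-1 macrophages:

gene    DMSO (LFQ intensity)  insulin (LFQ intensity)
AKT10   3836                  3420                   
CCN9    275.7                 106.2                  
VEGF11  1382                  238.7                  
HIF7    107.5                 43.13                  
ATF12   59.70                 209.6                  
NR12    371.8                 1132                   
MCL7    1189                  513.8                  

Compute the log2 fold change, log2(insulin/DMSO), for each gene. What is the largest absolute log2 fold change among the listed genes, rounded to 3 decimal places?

2.533

log2(3420/3836) = -0.166  (AKT10)
log2(106.2/275.7) = -1.376  (CCN9)
log2(238.7/1382) = -2.533  (VEGF11)
log2(43.13/107.5) = -1.318  (HIF7)
log2(209.6/59.70) = 1.812  (ATF12)
log2(1132/371.8) = 1.606  (NR12)
log2(513.8/1189) = -1.210  (MCL7)
The largest magnitude belongs to VEGF11.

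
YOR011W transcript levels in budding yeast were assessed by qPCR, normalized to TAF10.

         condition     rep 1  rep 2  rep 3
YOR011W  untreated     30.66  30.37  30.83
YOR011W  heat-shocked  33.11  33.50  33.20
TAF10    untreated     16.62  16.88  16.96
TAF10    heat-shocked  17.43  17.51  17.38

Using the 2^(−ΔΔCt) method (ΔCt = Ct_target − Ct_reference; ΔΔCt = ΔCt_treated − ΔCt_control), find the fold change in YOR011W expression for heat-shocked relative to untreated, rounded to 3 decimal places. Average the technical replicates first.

0.245

Mean Ct: YOR011W untreated 30.620; YOR011W heat-shocked 33.270; TAF10 untreated 16.820; TAF10 heat-shocked 17.440
ΔCt(untreated) = 30.620 − 16.820 = 13.800
ΔCt(heat-shocked) = 33.270 − 17.440 = 15.830
ΔΔCt = 15.830 − 13.800 = 2.030
Fold change = 2^(−2.030) = 0.2449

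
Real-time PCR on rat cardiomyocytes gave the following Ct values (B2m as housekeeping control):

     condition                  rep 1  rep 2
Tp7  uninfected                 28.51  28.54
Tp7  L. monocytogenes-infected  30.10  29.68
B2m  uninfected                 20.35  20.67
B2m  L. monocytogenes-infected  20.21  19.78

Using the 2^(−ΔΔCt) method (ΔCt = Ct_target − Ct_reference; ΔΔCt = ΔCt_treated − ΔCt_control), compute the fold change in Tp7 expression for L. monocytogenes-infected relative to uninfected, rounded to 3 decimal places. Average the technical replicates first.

Mean Ct: Tp7 uninfected 28.525; Tp7 L. monocytogenes-infected 29.890; B2m uninfected 20.510; B2m L. monocytogenes-infected 19.995
ΔCt(uninfected) = 28.525 − 20.510 = 8.015
ΔCt(L. monocytogenes-infected) = 29.890 − 19.995 = 9.895
ΔΔCt = 9.895 − 8.015 = 1.880
Fold change = 2^(−1.880) = 0.2717

0.272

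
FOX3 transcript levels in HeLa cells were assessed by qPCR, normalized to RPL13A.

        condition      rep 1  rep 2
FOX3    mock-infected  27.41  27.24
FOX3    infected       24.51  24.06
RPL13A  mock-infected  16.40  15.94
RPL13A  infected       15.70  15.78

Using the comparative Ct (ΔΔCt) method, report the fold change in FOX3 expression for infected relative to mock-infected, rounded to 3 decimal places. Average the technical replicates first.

Mean Ct: FOX3 mock-infected 27.325; FOX3 infected 24.285; RPL13A mock-infected 16.170; RPL13A infected 15.740
ΔCt(mock-infected) = 27.325 − 16.170 = 11.155
ΔCt(infected) = 24.285 − 15.740 = 8.545
ΔΔCt = 8.545 − 11.155 = -2.610
Fold change = 2^(−(-2.610)) = 2^2.610 = 6.1050

6.105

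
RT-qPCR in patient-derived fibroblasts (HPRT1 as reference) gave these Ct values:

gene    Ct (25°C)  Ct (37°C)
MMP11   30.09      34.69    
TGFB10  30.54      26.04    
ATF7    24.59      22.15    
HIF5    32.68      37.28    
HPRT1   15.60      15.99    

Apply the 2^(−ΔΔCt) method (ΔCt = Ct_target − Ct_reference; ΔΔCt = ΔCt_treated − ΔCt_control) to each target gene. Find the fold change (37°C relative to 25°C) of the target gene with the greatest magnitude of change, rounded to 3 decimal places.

MMP11: ΔΔCt = (34.69−15.99) − (30.09−15.60) = 18.70 − 14.49 = 4.21; fold change = 2^-4.21 = 0.054
TGFB10: ΔΔCt = (26.04−15.99) − (30.54−15.60) = 10.05 − 14.94 = -4.89; fold change = 2^4.89 = 29.651
ATF7: ΔΔCt = (22.15−15.99) − (24.59−15.60) = 6.16 − 8.99 = -2.83; fold change = 2^2.83 = 7.111
HIF5: ΔΔCt = (37.28−15.99) − (32.68−15.60) = 21.29 − 17.08 = 4.21; fold change = 2^-4.21 = 0.054
TGFB10 has the largest |ΔΔCt| = 4.89.

29.651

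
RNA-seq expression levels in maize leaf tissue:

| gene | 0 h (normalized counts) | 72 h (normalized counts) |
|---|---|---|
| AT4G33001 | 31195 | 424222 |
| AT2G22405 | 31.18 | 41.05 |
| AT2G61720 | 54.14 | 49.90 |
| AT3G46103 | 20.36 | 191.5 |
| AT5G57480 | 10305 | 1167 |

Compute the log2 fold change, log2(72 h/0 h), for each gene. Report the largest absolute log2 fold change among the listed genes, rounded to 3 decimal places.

3.765

log2(424222/31195) = 3.765  (AT4G33001)
log2(41.05/31.18) = 0.397  (AT2G22405)
log2(49.90/54.14) = -0.118  (AT2G61720)
log2(191.5/20.36) = 3.234  (AT3G46103)
log2(1167/10305) = -3.142  (AT5G57480)
The largest magnitude belongs to AT4G33001.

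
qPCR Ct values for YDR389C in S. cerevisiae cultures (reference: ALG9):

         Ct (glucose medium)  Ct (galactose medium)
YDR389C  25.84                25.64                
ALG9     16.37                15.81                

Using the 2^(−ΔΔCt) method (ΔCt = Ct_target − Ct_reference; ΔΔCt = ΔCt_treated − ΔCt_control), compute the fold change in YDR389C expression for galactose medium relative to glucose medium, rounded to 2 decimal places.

0.78

ΔCt(glucose medium) = 25.840 − 16.370 = 9.470
ΔCt(galactose medium) = 25.640 − 15.810 = 9.830
ΔΔCt = 9.830 − 9.470 = 0.360
Fold change = 2^(−0.360) = 0.779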